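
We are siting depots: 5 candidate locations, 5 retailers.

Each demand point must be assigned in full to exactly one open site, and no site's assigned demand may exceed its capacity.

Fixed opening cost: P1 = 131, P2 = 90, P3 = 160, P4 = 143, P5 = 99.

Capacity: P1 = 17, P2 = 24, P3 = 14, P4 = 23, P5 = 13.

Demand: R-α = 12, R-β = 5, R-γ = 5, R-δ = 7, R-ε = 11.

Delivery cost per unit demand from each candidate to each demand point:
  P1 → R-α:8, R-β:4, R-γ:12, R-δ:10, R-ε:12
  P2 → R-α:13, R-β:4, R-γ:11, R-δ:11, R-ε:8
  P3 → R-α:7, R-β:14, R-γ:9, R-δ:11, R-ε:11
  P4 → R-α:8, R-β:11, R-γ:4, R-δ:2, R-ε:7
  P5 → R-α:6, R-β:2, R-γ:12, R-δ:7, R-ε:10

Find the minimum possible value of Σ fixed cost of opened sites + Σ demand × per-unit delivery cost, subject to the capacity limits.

Open {P1, P4}; cheapest assignment that respects the capacities:
  P1 (cap 17, load 17): R-α, R-β — cost 12×8 + 5×4 = 116
  P4 (cap 23, load 23): R-γ, R-δ, R-ε — cost 5×4 + 7×2 + 11×7 = 111
  Shipping 227, fixed 274 → total 501.
  Any other capacity-feasible assignment to {P1, P4} ships for at least 227.
Compare {P2, P4}: its best feasible assignment gives total 506.
Compare {P2, P4, P5}: its best feasible assignment gives total 535.
Every other set of open sites that can feasibly serve all demand totals ≥ 506 even under its best assignment. Minimum: 501.

501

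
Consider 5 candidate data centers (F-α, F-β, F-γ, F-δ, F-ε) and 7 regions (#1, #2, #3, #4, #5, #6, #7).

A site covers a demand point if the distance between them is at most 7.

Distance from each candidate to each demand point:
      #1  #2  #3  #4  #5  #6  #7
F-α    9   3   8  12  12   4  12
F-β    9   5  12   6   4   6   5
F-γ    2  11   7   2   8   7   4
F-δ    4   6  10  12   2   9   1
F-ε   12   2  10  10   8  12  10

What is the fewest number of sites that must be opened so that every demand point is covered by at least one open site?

2

Coverage sets (demand points within 7 of each site):
  F-α: {#2, #6}
  F-β: {#2, #4, #5, #6, #7}
  F-γ: {#1, #3, #4, #6, #7}
  F-δ: {#1, #2, #5, #7}
  F-ε: {#2}
No single site covers all 7 demand points.
But {F-β, F-γ} covers everything, so the minimum is 2.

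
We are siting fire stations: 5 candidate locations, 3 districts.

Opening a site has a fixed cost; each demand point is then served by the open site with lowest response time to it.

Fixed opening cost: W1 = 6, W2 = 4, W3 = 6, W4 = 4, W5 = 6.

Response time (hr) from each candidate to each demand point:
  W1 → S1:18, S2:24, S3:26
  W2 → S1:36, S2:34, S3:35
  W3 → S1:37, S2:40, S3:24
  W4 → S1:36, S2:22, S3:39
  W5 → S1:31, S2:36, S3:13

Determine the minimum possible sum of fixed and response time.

Open {W1, W5}: assign each demand point to its cheapest open site.
  S1→W1 18, S2→W1 24, S3→W5 13
  response time 55, fixed 12 → total 67.
Compare {W1, W4, W5}: response time 53 + fixed 16 = 69.
Compare {W1, W2, W5}: response time 55 + fixed 16 = 71.
Compare {W1, W3, W5}: response time 55 + fixed 18 = 73.
All other subsets cost ≥ 69. Minimum total cost: 67.

67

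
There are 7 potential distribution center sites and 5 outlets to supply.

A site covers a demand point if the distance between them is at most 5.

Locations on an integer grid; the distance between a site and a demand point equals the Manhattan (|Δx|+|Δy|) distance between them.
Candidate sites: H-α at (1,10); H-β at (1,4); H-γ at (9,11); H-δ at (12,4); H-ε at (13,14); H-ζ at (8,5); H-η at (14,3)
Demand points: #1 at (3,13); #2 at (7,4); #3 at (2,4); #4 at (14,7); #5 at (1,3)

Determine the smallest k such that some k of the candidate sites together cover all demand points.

3

Coverage sets (demand points within 5 of each site):
  H-α: {#1}
  H-β: {#3, #5}
  H-γ: {}
  H-δ: {#2, #4}
  H-ε: {}
  H-ζ: {#2}
  H-η: {#4}
No 2 sites suffice: every size-2 union leaves at least one demand point uncovered.
But {H-α, H-β, H-δ} covers everything, so the minimum is 3.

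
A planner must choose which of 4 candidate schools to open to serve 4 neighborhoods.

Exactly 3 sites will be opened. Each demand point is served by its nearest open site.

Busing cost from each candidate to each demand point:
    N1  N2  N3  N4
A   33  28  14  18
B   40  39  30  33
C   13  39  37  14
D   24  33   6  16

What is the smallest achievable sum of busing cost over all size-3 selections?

61

Open {A, C, D}.
  N1→C 13, N2→A 28, N3→D 6, N4→C 14  ⇒ total 61.
Compare {B, C, D}: total 66.
Compare {A, B, C}: total 69.
No size-3 selection does better; minimum is 61.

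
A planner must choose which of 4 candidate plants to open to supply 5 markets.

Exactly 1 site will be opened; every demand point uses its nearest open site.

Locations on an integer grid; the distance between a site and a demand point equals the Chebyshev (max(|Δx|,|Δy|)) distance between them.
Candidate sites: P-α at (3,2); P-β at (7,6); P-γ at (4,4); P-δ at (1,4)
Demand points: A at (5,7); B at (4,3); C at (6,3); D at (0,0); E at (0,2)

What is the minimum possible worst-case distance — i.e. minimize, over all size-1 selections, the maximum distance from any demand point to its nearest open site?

4

Open {P-γ}.
  Farthest demand point is D at distance 4 (to P-γ); all others are ≤ 4.
With {P-α} the worst case is 5.
With {P-δ} the worst case is 5.
No size-1 selection achieves below 4.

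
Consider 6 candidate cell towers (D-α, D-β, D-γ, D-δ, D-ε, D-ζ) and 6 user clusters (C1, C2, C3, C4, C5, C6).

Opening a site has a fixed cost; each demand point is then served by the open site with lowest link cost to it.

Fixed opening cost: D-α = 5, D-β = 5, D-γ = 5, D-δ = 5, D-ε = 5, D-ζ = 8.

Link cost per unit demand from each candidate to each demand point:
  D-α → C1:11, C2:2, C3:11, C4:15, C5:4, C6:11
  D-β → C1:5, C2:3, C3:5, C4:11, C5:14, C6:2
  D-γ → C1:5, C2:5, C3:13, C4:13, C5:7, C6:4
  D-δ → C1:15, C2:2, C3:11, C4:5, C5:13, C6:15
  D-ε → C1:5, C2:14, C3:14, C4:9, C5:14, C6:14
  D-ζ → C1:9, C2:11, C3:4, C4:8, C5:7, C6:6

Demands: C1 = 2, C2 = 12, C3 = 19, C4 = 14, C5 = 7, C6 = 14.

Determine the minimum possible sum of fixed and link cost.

Open {D-α, D-β, D-δ, D-ζ}: assign each demand point to its cheapest open site.
  C1→D-β 2×5=10, C2→D-α 12×2=24, C3→D-ζ 19×4=76, C4→D-δ 14×5=70, C5→D-α 7×4=28, C6→D-β 14×2=28
  link cost 236, fixed 23 → total 259.
Compare {D-α, D-β, D-γ, D-δ, D-ζ}: link cost 236 + fixed 28 = 264.
Compare {D-α, D-β, D-δ, D-ε, D-ζ}: link cost 236 + fixed 28 = 264.
Compare {D-α, D-β, D-γ, D-δ, D-ε, D-ζ}: link cost 236 + fixed 33 = 269.
All other subsets cost ≥ 264. Minimum total cost: 259.

259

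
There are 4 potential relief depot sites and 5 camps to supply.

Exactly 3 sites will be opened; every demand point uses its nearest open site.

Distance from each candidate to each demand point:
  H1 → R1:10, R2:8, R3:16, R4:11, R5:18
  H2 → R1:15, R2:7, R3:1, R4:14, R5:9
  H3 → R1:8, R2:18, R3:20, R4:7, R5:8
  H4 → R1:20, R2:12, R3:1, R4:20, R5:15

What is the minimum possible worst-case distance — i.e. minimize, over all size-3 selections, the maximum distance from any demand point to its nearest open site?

Open {H1, H2, H3}.
  Farthest demand point is R1 at distance 8 (to H3); all others are ≤ 8.
With {H1, H3, H4} the worst case is 8.
With {H2, H3, H4} the worst case is 8.
No size-3 selection achieves below 8.

8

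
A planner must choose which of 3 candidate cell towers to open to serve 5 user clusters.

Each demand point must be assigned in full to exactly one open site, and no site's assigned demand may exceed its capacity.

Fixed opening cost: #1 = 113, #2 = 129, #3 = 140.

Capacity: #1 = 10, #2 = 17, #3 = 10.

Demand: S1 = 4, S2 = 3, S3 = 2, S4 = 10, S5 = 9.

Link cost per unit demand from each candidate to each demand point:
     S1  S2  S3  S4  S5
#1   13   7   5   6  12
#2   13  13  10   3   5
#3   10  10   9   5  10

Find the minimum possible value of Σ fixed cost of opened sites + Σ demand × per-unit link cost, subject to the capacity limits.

560

Open {#1, #2, #3}; cheapest assignment that respects the capacities:
  #1 (cap 10, load 9): S1, S2, S3 — cost 4×13 + 3×7 + 2×5 = 83
  #2 (cap 17, load 9): S5 — cost 9×5 = 45
  #3 (cap 10, load 10): S4 — cost 10×5 = 50
  Shipping 178, fixed 382 → total 560.
  Any other capacity-feasible assignment to {#1, #2, #3} ships for at least 178.
Total demand is 28 and no other set of sites has combined capacity ≥ 28, so {#1, #2, #3} is the only feasible choice of open sites. Minimum: 560.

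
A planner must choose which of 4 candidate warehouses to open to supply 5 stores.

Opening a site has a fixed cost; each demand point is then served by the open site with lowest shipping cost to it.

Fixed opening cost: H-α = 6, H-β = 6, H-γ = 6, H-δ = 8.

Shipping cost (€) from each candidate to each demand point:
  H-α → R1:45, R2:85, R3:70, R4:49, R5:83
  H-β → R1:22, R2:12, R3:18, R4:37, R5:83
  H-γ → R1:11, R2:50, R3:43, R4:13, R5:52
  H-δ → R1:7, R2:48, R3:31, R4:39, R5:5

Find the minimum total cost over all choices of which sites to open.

Open {H-β, H-γ, H-δ}: assign each demand point to its cheapest open site.
  R1→H-δ 7, R2→H-β 12, R3→H-β 18, R4→H-γ 13, R5→H-δ 5
  shipping cost 55, fixed 20 → total 75.
Compare {H-α, H-β, H-γ, H-δ}: shipping cost 55 + fixed 26 = 81.
Compare {H-β, H-δ}: shipping cost 79 + fixed 14 = 93.
Compare {H-α, H-β, H-δ}: shipping cost 79 + fixed 20 = 99.
All other subsets cost ≥ 81. Minimum total cost: 75.

75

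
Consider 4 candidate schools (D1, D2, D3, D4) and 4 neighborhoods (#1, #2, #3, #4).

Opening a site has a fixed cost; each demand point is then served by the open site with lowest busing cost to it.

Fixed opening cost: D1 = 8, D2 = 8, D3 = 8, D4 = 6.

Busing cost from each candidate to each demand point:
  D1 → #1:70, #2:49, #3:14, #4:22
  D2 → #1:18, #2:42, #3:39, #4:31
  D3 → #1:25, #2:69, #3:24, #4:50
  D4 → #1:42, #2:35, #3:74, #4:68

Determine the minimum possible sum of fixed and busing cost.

111

Open {D1, D2, D4}: assign each demand point to its cheapest open site.
  #1→D2 18, #2→D4 35, #3→D1 14, #4→D1 22
  busing cost 89, fixed 22 → total 111.
Compare {D1, D2}: busing cost 96 + fixed 16 = 112.
Compare {D1, D3, D4}: busing cost 96 + fixed 22 = 118.
Compare {D1, D2, D3, D4}: busing cost 89 + fixed 30 = 119.
All other subsets cost ≥ 112. Minimum total cost: 111.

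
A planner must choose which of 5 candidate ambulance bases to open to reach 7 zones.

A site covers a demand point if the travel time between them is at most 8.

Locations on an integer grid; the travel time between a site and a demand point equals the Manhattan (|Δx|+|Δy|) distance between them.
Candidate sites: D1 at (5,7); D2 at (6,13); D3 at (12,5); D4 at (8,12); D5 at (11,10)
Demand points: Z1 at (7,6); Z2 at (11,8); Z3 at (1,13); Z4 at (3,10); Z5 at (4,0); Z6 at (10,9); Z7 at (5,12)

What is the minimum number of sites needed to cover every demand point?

Coverage sets (demand points within 8 of each site):
  D1: {Z1, Z2, Z4, Z5, Z6, Z7}
  D2: {Z1, Z3, Z4, Z6, Z7}
  D3: {Z1, Z2, Z6}
  D4: {Z1, Z2, Z3, Z4, Z6, Z7}
  D5: {Z1, Z2, Z4, Z6, Z7}
No single site covers all 7 demand points.
But {D1, D2} covers everything, so the minimum is 2.

2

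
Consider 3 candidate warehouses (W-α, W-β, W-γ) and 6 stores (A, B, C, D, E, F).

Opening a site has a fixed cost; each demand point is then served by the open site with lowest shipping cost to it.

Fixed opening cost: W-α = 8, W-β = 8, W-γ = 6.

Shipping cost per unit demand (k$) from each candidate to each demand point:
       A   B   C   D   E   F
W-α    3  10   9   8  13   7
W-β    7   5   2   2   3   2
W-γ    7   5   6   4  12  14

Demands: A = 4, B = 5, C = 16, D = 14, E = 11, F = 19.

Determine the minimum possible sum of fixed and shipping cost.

Open {W-α, W-β}: assign each demand point to its cheapest open site.
  A→W-α 4×3=12, B→W-β 5×5=25, C→W-β 16×2=32, D→W-β 14×2=28, E→W-β 11×3=33, F→W-β 19×2=38
  shipping cost 168, fixed 16 → total 184.
Compare {W-α, W-β, W-γ}: shipping cost 168 + fixed 22 = 190.
Compare {W-β}: shipping cost 184 + fixed 8 = 192.
Compare {W-β, W-γ}: shipping cost 184 + fixed 14 = 198.
All other subsets cost ≥ 190. Minimum total cost: 184.

184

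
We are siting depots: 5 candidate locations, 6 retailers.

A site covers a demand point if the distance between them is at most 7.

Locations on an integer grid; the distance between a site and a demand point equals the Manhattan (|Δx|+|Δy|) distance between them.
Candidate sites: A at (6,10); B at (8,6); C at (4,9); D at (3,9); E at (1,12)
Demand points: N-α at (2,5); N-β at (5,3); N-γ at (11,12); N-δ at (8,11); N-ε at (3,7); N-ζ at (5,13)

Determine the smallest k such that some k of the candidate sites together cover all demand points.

Coverage sets (demand points within 7 of each site):
  A: {N-γ, N-δ, N-ε, N-ζ}
  B: {N-α, N-β, N-δ, N-ε}
  C: {N-α, N-β, N-δ, N-ε, N-ζ}
  D: {N-α, N-δ, N-ε, N-ζ}
  E: {N-ε, N-ζ}
No single site covers all 6 demand points.
But {A, B} covers everything, so the minimum is 2.

2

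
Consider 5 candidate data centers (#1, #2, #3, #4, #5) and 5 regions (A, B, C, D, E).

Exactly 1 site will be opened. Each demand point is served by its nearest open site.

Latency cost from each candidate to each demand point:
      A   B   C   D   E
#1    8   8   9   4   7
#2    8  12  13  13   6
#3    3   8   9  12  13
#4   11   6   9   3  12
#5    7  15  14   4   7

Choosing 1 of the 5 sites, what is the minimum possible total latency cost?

Open {#1}.
  A→#1 8, B→#1 8, C→#1 9, D→#1 4, E→#1 7  ⇒ total 36.
Compare {#4}: total 41.
Compare {#3}: total 45.
No size-1 selection does better; minimum is 36.

36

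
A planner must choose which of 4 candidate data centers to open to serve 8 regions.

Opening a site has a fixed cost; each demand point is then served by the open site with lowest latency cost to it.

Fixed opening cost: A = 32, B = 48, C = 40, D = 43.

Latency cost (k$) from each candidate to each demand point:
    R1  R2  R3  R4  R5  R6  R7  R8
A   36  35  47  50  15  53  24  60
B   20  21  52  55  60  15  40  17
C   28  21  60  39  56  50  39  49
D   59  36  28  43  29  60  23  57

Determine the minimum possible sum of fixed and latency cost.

Open {B, D}: assign each demand point to its cheapest open site.
  R1→B 20, R2→B 21, R3→D 28, R4→D 43, R5→D 29, R6→B 15, R7→D 23, R8→B 17
  latency cost 196, fixed 91 → total 287.
Compare {A, B}: latency cost 209 + fixed 80 = 289.
Compare {A, B, D}: latency cost 182 + fixed 123 = 305.
Compare {A, B, C}: latency cost 198 + fixed 120 = 318.
All other subsets cost ≥ 289. Minimum total cost: 287.

287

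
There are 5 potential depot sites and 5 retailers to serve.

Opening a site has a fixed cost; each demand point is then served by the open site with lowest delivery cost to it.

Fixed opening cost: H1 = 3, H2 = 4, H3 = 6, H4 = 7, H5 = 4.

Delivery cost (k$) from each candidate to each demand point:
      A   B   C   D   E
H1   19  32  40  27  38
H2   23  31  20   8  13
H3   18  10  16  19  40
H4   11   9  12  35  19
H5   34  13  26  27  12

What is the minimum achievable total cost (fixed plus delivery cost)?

Open {H2, H4}: assign each demand point to its cheapest open site.
  A→H4 11, B→H4 9, C→H4 12, D→H2 8, E→H2 13
  delivery cost 53, fixed 11 → total 64.
Compare {H1, H2, H4}: delivery cost 53 + fixed 14 = 67.
Compare {H2, H4, H5}: delivery cost 52 + fixed 15 = 67.
Compare {H2, H3, H4}: delivery cost 53 + fixed 17 = 70.
All other subsets cost ≥ 67. Minimum total cost: 64.

64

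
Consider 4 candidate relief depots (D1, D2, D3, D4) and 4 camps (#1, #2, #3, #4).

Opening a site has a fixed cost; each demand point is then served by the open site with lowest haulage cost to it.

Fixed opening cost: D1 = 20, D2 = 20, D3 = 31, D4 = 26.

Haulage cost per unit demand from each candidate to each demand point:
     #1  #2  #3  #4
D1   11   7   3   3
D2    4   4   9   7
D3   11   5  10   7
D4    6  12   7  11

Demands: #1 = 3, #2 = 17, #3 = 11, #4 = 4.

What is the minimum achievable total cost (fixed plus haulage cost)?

Open {D1, D2}: assign each demand point to its cheapest open site.
  #1→D2 3×4=12, #2→D2 17×4=68, #3→D1 11×3=33, #4→D1 4×3=12
  haulage cost 125, fixed 40 → total 165.
Compare {D1, D2, D4}: haulage cost 125 + fixed 66 = 191.
Compare {D1, D2, D3}: haulage cost 125 + fixed 71 = 196.
Compare {D1, D3}: haulage cost 163 + fixed 51 = 214.
All other subsets cost ≥ 191. Minimum total cost: 165.

165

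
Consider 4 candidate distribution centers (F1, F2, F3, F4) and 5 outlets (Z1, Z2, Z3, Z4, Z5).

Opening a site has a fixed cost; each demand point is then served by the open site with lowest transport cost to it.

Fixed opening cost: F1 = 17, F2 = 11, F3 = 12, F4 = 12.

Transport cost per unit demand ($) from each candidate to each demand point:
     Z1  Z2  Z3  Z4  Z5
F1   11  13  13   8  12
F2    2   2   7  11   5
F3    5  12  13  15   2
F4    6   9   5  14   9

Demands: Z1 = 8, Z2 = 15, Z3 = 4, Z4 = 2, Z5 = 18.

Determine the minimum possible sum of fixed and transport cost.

155

Open {F2, F3}: assign each demand point to its cheapest open site.
  Z1→F2 8×2=16, Z2→F2 15×2=30, Z3→F2 4×7=28, Z4→F2 2×11=22, Z5→F3 18×2=36
  transport cost 132, fixed 23 → total 155.
Compare {F2, F3, F4}: transport cost 124 + fixed 35 = 159.
Compare {F1, F2, F3}: transport cost 126 + fixed 40 = 166.
Compare {F1, F2, F3, F4}: transport cost 118 + fixed 52 = 170.
All other subsets cost ≥ 159. Minimum total cost: 155.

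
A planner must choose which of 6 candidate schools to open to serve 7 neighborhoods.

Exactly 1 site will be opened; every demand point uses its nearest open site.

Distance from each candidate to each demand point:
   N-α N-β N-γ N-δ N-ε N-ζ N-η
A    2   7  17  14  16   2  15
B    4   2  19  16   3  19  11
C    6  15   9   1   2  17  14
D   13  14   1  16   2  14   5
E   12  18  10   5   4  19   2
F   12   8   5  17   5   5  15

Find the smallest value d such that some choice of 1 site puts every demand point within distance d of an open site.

Open {D}.
  Farthest demand point is N-δ at distance 16 (to D); all others are ≤ 16.
With {A} the worst case is 17.
With {C} the worst case is 17.
No size-1 selection achieves below 16.

16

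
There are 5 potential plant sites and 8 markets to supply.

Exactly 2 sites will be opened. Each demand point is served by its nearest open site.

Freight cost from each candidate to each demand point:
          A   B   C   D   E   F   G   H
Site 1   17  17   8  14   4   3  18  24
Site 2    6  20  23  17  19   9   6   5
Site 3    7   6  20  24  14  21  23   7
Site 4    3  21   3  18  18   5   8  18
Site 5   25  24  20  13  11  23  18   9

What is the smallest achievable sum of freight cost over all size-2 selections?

63

Open {Site 1, Site 2}.
  A→Site 2 6, B→Site 1 17, C→Site 1 8, D→Site 1 14, E→Site 1 4, F→Site 1 3, G→Site 2 6, H→Site 2 5  ⇒ total 63.
Compare {Site 3, Site 4}: total 64.
Compare {Site 1, Site 3}: total 67.
No size-2 selection does better; minimum is 63.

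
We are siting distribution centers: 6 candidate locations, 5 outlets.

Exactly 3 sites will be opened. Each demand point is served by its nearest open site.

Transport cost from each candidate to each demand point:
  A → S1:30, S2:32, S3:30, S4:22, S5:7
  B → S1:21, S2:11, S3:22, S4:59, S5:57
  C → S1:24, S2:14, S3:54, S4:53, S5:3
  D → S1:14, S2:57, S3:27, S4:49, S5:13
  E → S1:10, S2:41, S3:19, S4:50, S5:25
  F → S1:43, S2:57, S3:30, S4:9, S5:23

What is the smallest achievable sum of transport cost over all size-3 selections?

Open {C, E, F}.
  S1→E 10, S2→C 14, S3→E 19, S4→F 9, S5→C 3  ⇒ total 55.
Compare {B, C, F}: total 66.
Compare {C, D, F}: total 67.
No size-3 selection does better; minimum is 55.

55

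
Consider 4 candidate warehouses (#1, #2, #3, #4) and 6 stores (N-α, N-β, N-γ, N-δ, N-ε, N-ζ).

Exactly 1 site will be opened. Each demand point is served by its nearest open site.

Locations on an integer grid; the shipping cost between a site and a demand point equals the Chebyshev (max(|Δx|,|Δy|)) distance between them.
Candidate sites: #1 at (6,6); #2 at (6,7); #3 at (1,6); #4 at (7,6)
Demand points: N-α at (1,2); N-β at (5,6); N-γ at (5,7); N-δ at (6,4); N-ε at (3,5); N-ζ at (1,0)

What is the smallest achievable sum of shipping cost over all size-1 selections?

18

Open {#1}.
  N-α→#1 5, N-β→#1 1, N-γ→#1 1, N-δ→#1 2, N-ε→#1 3, N-ζ→#1 6  ⇒ total 18.
Compare {#2}: total 20.
Compare {#4}: total 22.
No size-1 selection does better; minimum is 18.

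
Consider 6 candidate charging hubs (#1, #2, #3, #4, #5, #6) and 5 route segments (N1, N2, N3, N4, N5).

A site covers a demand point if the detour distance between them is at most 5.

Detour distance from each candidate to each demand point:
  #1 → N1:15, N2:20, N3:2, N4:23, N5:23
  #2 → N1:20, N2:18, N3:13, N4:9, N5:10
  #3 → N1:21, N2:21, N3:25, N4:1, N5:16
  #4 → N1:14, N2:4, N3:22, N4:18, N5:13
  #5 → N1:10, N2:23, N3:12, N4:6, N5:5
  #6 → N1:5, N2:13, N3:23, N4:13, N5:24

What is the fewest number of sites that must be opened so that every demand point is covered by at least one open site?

Coverage sets (demand points within 5 of each site):
  #1: {N3}
  #2: {}
  #3: {N4}
  #4: {N2}
  #5: {N5}
  #6: {N1}
No 4 sites suffice: every size-4 union leaves at least one demand point uncovered.
But {#1, #3, #4, #5, #6} covers everything, so the minimum is 5.

5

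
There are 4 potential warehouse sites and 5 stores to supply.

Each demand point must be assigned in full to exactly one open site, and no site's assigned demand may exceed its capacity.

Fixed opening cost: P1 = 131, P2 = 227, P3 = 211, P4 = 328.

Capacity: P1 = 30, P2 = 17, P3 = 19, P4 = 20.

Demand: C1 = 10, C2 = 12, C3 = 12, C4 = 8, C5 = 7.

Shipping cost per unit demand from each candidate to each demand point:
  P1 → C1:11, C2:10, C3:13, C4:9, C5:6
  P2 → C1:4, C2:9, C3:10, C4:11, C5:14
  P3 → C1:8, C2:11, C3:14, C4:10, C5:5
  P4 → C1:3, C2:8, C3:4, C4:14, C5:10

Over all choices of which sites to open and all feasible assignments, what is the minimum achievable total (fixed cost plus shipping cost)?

847

Open {P1, P3}; cheapest assignment that respects the capacities:
  P1 (cap 30, load 30): C1, C2, C4 — cost 10×11 + 12×10 + 8×9 = 302
  P3 (cap 19, load 19): C3, C5 — cost 12×14 + 7×5 = 203
  Shipping 505, fixed 342 → total 847.
  Any other capacity-feasible assignment to {P1, P3} ships for at least 505.
Compare {P1, P4}: its best feasible assignment gives total 879.
Compare {P1, P2, P3}: its best feasible assignment gives total 996.
Every other set of open sites that can feasibly serve all demand totals ≥ 879 even under its best assignment. Minimum: 847.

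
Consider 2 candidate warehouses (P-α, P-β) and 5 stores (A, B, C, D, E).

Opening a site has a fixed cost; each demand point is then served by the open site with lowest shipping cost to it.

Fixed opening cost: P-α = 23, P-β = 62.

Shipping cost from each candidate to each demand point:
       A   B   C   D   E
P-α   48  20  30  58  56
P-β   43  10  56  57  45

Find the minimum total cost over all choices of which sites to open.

235

Open {P-α}: assign each demand point to its cheapest open site.
  A→P-α 48, B→P-α 20, C→P-α 30, D→P-α 58, E→P-α 56
  shipping cost 212, fixed 23 → total 235.
Compare {P-α, P-β}: shipping cost 185 + fixed 85 = 270.
Compare {P-β}: shipping cost 211 + fixed 62 = 273.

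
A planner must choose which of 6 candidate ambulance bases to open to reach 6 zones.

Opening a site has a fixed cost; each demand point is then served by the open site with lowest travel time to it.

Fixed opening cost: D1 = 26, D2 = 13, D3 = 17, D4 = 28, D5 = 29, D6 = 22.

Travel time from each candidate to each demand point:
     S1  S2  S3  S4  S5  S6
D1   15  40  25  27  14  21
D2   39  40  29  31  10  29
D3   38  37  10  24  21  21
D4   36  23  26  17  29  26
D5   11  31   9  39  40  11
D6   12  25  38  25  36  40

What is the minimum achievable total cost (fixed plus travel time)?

Open {D2, D5}: assign each demand point to its cheapest open site.
  S1→D5 11, S2→D5 31, S3→D5 9, S4→D2 31, S5→D2 10, S6→D5 11
  travel time 103, fixed 42 → total 145.
Compare {D2, D4, D5}: travel time 81 + fixed 70 = 151.
Compare {D3, D6}: travel time 113 + fixed 39 = 152.
Compare {D3, D5}: travel time 107 + fixed 46 = 153.
All other subsets cost ≥ 151. Minimum total cost: 145.

145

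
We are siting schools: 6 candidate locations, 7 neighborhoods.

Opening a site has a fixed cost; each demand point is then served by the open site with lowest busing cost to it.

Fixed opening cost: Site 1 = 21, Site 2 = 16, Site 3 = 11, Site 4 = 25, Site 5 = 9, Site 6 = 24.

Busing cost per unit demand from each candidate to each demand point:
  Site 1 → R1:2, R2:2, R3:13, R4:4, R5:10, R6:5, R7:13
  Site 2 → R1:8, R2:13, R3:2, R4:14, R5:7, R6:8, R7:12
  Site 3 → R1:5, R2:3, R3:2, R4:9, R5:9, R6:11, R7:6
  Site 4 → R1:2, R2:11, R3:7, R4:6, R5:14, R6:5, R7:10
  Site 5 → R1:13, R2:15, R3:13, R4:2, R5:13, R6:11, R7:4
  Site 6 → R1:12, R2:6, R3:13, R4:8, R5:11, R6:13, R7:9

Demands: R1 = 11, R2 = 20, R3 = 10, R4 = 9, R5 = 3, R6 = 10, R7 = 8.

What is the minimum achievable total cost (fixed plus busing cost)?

Open {Site 1, Site 2, Site 5}: assign each demand point to its cheapest open site.
  R1→Site 1 11×2=22, R2→Site 1 20×2=40, R3→Site 2 10×2=20, R4→Site 5 9×2=18, R5→Site 2 3×7=21, R6→Site 1 10×5=50, R7→Site 5 8×4=32
  busing cost 203, fixed 46 → total 249.
Compare {Site 1, Site 3, Site 5}: busing cost 209 + fixed 41 = 250.
Compare {Site 1, Site 2, Site 3, Site 5}: busing cost 203 + fixed 57 = 260.
Compare {Site 1, Site 2, Site 5, Site 6}: busing cost 203 + fixed 70 = 273.
All other subsets cost ≥ 250. Minimum total cost: 249.

249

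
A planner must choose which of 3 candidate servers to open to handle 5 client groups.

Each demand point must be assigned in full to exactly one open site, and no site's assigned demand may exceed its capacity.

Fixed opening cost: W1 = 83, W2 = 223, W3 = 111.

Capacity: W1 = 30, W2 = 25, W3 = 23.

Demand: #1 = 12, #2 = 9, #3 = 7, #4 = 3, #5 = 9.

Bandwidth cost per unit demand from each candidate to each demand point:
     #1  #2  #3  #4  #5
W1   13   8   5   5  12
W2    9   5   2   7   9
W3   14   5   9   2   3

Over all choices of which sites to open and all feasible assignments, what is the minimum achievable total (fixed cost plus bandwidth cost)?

Open {W1, W3}; cheapest assignment that respects the capacities:
  W1 (cap 30, load 19): #1, #3 — cost 12×13 + 7×5 = 191
  W3 (cap 23, load 21): #2, #4, #5 — cost 9×5 + 3×2 + 9×3 = 78
  Shipping 269, fixed 194 → total 463.
  Any other capacity-feasible assignment to {W1, W3} ships for at least 269.
Compare {W2, W3}: its best feasible assignment gives total 534.
Compare {W1, W2}: its best feasible assignment gives total 617.
Every other set of open sites that can feasibly serve all demand totals ≥ 534 even under its best assignment. Minimum: 463.

463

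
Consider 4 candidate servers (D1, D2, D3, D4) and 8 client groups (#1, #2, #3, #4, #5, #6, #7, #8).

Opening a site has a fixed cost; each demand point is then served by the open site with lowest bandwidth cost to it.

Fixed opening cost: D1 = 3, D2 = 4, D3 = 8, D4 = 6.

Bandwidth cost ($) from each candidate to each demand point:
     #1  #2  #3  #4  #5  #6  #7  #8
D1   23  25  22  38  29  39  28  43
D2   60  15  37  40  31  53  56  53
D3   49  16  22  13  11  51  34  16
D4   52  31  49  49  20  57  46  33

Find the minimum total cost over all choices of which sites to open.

179

Open {D1, D3}: assign each demand point to its cheapest open site.
  #1→D1 23, #2→D3 16, #3→D1 22, #4→D3 13, #5→D3 11, #6→D1 39, #7→D1 28, #8→D3 16
  bandwidth cost 168, fixed 11 → total 179.
Compare {D1, D2, D3}: bandwidth cost 167 + fixed 15 = 182.
Compare {D1, D3, D4}: bandwidth cost 168 + fixed 17 = 185.
Compare {D1, D2, D3, D4}: bandwidth cost 167 + fixed 21 = 188.
All other subsets cost ≥ 182. Minimum total cost: 179.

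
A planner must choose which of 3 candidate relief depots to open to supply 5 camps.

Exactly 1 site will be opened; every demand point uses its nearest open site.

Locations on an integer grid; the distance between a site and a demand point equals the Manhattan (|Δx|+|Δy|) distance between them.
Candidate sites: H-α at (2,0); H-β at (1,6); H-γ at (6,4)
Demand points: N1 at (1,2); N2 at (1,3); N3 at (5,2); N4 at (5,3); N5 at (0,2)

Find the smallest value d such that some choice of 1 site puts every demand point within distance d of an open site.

Open {H-α}.
  Farthest demand point is N4 at distance 6 (to H-α); all others are ≤ 6.
With {H-β} the worst case is 8.
With {H-γ} the worst case is 8.
No size-1 selection achieves below 6.

6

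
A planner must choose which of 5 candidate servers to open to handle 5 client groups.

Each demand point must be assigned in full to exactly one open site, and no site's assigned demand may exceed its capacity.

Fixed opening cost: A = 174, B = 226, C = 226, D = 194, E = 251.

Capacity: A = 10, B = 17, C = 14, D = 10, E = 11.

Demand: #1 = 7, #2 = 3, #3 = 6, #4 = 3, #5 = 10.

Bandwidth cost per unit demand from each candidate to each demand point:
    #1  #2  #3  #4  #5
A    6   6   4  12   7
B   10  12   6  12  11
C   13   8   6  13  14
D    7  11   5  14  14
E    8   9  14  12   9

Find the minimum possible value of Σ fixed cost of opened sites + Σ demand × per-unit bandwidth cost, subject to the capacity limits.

731

Open {B, C}; cheapest assignment that respects the capacities:
  B (cap 17, load 17): #1, #5 — cost 7×10 + 10×11 = 180
  C (cap 14, load 12): #2, #3, #4 — cost 3×8 + 6×6 + 3×13 = 99
  Shipping 279, fixed 452 → total 731.
  Any other capacity-feasible assignment to {B, C} ships for at least 279.
Compare {A, C, D}: its best feasible assignment gives total 812.
Compare {A, B, D}: its best feasible assignment gives total 818.
Every other set of open sites that can feasibly serve all demand totals ≥ 812 even under its best assignment. Minimum: 731.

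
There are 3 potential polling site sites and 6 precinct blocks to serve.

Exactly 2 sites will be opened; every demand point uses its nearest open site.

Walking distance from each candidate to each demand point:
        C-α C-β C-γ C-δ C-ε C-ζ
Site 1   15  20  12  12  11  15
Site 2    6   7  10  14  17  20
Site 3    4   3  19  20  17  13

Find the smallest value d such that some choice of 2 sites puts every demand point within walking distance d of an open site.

Open {Site 1, Site 3}.
  Farthest demand point is C-ζ at walking distance 13 (to Site 3); all others are ≤ 13.
With {Site 1, Site 2} the worst case is 15.
With {Site 2, Site 3} the worst case is 17.
No size-2 selection achieves below 13.

13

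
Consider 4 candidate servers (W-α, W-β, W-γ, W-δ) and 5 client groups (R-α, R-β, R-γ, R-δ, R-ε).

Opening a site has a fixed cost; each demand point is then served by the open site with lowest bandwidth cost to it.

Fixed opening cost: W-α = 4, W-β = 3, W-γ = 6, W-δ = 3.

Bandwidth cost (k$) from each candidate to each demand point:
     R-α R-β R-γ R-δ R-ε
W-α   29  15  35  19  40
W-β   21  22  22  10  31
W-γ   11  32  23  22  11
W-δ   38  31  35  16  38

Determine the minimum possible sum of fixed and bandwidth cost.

Open {W-α, W-β, W-γ}: assign each demand point to its cheapest open site.
  R-α→W-γ 11, R-β→W-α 15, R-γ→W-β 22, R-δ→W-β 10, R-ε→W-γ 11
  bandwidth cost 69, fixed 13 → total 82.
Compare {W-β, W-γ}: bandwidth cost 76 + fixed 9 = 85.
Compare {W-α, W-β, W-γ, W-δ}: bandwidth cost 69 + fixed 16 = 85.
Compare {W-β, W-γ, W-δ}: bandwidth cost 76 + fixed 12 = 88.
All other subsets cost ≥ 85. Minimum total cost: 82.

82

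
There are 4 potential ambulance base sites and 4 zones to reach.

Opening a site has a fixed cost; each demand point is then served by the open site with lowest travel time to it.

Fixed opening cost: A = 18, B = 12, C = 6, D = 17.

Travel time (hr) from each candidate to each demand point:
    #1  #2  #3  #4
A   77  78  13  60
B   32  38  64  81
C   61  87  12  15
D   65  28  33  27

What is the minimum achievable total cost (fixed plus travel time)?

115

Open {B, C}: assign each demand point to its cheapest open site.
  #1→B 32, #2→B 38, #3→C 12, #4→C 15
  travel time 97, fixed 18 → total 115.
Compare {B, C, D}: travel time 87 + fixed 35 = 122.
Compare {A, B, C}: travel time 97 + fixed 36 = 133.
Compare {C, D}: travel time 116 + fixed 23 = 139.
All other subsets cost ≥ 122. Minimum total cost: 115.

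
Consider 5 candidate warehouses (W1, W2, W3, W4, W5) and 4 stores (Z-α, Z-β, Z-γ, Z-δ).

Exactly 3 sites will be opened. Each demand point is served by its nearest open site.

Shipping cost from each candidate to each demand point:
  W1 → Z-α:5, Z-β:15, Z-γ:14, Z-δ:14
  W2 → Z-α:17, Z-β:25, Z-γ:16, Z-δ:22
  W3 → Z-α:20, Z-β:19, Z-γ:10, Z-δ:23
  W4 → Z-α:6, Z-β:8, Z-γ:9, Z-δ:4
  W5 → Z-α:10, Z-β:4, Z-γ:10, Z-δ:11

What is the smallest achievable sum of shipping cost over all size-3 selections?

22

Open {W1, W4, W5}.
  Z-α→W1 5, Z-β→W5 4, Z-γ→W4 9, Z-δ→W4 4  ⇒ total 22.
Compare {W2, W4, W5}: total 23.
Compare {W3, W4, W5}: total 23.
No size-3 selection does better; minimum is 22.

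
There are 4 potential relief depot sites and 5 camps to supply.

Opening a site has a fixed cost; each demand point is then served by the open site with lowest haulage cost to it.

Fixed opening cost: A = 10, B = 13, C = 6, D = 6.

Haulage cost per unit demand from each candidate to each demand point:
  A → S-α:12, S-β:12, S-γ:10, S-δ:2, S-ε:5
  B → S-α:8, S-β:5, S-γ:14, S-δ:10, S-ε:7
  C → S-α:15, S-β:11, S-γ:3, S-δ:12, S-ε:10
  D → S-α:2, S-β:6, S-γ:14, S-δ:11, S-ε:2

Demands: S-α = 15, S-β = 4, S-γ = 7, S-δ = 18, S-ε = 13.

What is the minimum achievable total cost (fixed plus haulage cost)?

Open {A, C, D}: assign each demand point to its cheapest open site.
  S-α→D 15×2=30, S-β→D 4×6=24, S-γ→C 7×3=21, S-δ→A 18×2=36, S-ε→D 13×2=26
  haulage cost 137, fixed 22 → total 159.
Compare {A, B, C, D}: haulage cost 133 + fixed 35 = 168.
Compare {A, D}: haulage cost 186 + fixed 16 = 202.
Compare {A, B, D}: haulage cost 182 + fixed 29 = 211.
All other subsets cost ≥ 168. Minimum total cost: 159.

159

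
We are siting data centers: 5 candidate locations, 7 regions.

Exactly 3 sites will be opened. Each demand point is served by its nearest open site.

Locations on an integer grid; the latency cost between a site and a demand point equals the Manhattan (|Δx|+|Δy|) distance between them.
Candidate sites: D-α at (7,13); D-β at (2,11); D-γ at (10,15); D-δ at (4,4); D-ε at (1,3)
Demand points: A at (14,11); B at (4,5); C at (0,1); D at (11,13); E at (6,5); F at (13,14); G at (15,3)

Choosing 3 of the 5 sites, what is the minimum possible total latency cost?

Open {D-γ, D-δ, D-ε}.
  A→D-γ 8, B→D-δ 1, C→D-ε 3, D→D-γ 3, E→D-δ 3, F→D-γ 4, G→D-δ 12  ⇒ total 34.
Compare {D-α, D-γ, D-δ}: total 38.
Compare {D-β, D-γ, D-δ}: total 38.
No size-3 selection does better; minimum is 34.

34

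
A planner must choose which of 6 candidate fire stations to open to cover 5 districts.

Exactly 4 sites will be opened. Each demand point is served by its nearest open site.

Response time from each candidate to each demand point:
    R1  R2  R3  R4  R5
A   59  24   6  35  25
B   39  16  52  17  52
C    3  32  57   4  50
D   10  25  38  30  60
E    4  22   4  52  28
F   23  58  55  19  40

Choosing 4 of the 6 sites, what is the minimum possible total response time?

52

Open {A, B, C, E}.
  R1→C 3, R2→B 16, R3→E 4, R4→C 4, R5→A 25  ⇒ total 52.
Compare {A, B, C, D}: total 54.
Compare {A, B, C, F}: total 54.
No size-4 selection does better; minimum is 52.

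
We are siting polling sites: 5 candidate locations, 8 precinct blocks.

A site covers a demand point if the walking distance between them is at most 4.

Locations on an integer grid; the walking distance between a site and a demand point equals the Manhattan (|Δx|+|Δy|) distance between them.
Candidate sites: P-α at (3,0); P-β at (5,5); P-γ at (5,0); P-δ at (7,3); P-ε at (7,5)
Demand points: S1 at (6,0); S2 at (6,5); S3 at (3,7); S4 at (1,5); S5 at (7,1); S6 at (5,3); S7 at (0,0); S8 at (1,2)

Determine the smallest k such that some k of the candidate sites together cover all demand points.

3

Coverage sets (demand points within 4 of each site):
  P-α: {S1, S7, S8}
  P-β: {S2, S3, S4, S6}
  P-γ: {S1, S5, S6}
  P-δ: {S1, S2, S5, S6}
  P-ε: {S2, S5, S6}
No 2 sites suffice: every size-2 union leaves at least one demand point uncovered.
But {P-α, P-β, P-γ} covers everything, so the minimum is 3.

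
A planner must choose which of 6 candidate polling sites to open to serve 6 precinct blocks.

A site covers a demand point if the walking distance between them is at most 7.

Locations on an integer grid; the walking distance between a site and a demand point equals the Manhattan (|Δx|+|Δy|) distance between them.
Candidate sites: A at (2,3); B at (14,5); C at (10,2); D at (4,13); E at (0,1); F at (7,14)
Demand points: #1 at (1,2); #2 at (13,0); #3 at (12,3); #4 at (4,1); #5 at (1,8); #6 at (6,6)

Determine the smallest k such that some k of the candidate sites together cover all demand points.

Coverage sets (demand points within 7 of each site):
  A: {#1, #4, #5, #6}
  B: {#2, #3}
  C: {#2, #3, #4}
  D: {}
  E: {#1, #4}
  F: {}
No single site covers all 6 demand points.
But {A, B} covers everything, so the minimum is 2.

2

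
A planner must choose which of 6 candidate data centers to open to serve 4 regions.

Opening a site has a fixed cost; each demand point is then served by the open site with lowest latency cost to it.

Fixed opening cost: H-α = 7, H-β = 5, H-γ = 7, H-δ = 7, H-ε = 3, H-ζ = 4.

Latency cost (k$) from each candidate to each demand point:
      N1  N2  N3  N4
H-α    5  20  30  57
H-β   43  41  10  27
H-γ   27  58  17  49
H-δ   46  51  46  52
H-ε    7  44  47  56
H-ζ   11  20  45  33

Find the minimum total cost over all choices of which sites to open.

74

Open {H-α, H-β}: assign each demand point to its cheapest open site.
  N1→H-α 5, N2→H-α 20, N3→H-β 10, N4→H-β 27
  latency cost 62, fixed 12 → total 74.
Compare {H-β, H-ε, H-ζ}: latency cost 64 + fixed 12 = 76.
Compare {H-β, H-ζ}: latency cost 68 + fixed 9 = 77.
Compare {H-α, H-β, H-ε}: latency cost 62 + fixed 15 = 77.
All other subsets cost ≥ 76. Minimum total cost: 74.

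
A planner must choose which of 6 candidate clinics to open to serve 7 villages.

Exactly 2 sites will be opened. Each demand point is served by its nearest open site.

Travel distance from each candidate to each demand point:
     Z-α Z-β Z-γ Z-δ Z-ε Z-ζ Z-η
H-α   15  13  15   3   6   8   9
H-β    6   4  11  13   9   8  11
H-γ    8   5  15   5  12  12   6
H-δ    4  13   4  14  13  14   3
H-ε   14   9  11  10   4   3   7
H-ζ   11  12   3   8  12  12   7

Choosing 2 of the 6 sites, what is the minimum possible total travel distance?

Open {H-δ, H-ε}.
  Z-α→H-δ 4, Z-β→H-ε 9, Z-γ→H-δ 4, Z-δ→H-ε 10, Z-ε→H-ε 4, Z-ζ→H-ε 3, Z-η→H-δ 3  ⇒ total 37.
Compare {H-α, H-δ}: total 41.
Compare {H-γ, H-ε}: total 42.
No size-2 selection does better; minimum is 37.

37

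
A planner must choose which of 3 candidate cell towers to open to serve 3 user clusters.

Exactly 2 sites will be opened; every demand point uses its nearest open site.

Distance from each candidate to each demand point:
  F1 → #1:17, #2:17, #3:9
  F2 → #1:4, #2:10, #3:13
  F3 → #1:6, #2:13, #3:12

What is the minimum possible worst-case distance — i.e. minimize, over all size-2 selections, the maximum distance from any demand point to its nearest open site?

10

Open {F1, F2}.
  Farthest demand point is #2 at distance 10 (to F2); all others are ≤ 10.
With {F2, F3} the worst case is 12.
With {F1, F3} the worst case is 13.
No size-2 selection achieves below 10.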